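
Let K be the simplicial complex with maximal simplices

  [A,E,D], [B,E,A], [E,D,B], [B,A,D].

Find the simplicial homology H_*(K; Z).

H_0 ≅ Z,  H_1 = 0,  H_2 ≅ Z.

Order the vertices as A < B < D < E. Listing each simplex with vertices in this order, K has dimension 2 with simplices:

  0-simplices (4): A, B, D, E
  1-simplices (6): AB, AD, AE, BD, BE, DE
  2-simplices (4): ABD, ABE, ADE, BDE

so the chain groups are C_0 ≅ Z^4, C_1 ≅ Z^6, C_2 ≅ Z^4.

Boundary ∂_1: C_1 → C_0 is given by ∂[p,q] = [q] − [p]. For instance
  ∂DE = E − D.
The 4×6 boundary matrix has rank 3 and Smith normal form diag(1,1,1).

The boundary map ∂_2: C_2 → C_1 sends each 2-simplex [p,q,r] to [q,r] − [p,r] + [p,q]. For instance
  ∂ADE = DE − AE + AD,
  ∂ABD = BD − AD + AB.
This gives a 6×4 integer matrix of rank 3; reducing to Smith normal form yields diagonal entries (1,1,1).

Reading off H_k = ker ∂_k / im ∂_{k+1}:

  H_0: rank C_0 − rank ∂_1 = 4 − 3 = 1, and the invariant factors of ∂_1 are all 1, so H_0 = Z.
  H_1: rank ker ∂_1 − rank ∂_2 = (6 − 3) − 3 = 0, and the invariant factors of ∂_2 are all 1, so H_1 = 0.
  H_2: rank ker ∂_2 − rank ∂_3 = (4 − 3) − 0 = 1, and there is no ∂_3, so H_2 = Z.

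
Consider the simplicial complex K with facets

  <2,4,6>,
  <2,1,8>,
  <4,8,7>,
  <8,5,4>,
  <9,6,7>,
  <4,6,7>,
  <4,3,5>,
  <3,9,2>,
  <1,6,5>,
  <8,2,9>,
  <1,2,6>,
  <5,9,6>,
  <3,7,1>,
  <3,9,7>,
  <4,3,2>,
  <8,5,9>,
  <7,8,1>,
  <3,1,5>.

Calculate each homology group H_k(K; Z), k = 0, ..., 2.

H_0 ≅ Z,  H_1 ≅ Z^2,  H_2 ≅ Z.

Fix the vertex order 1 < 2 < 3 < 4 < 5 < 6 < 7 < 8 < 9 and write every simplex with vertices in increasing order. Then dim K = 2 and the simplices of K are:

  0-simplices (9): [1], [2], [3], [4], [5], [6], [7], [8], [9]
  1-simplices (27): (27 of them)
  2-simplices (18): [1,2,6], [1,2,8], [1,3,5], [1,3,7], [1,5,6], [1,7,8], [2,3,4], [2,3,9], [2,4,6], [2,8,9], [3,4,5], [3,7,9], [4,5,8], [4,6,7], [4,7,8], [5,6,9], [5,8,9], [6,7,9]

Hence C_0 ≅ Z^9, C_1 ≅ Z^27, C_2 ≅ Z^18.

Boundary ∂_1: C_1 → C_0 is given by ∂[p,q] = [q] − [p]. For instance
  ∂[5,6] = [6] − [5].
As a 9×27 matrix over Z this has rank 8, with invariant factors (1,1,1,1,1,1,1,1).

The boundary map ∂_2: C_2 → C_1 maps a triangle to the signed sum of its edges. For instance
  ∂[4,7,8] = [7,8] − [4,8] + [4,7],
  ∂[1,2,6] = [2,6] − [1,6] + [1,2].
The 27×18 boundary matrix has rank 17 and Smith normal form diag(1,1,1,1,1,1,1,1,1,1,1,1,1,1,1,1,1).

Now H_k = ker ∂_k / im ∂_{k+1}, so:

  H_0: rank C_0 − rank ∂_1 = 9 − 8 = 1, and the invariant factors of ∂_1 are all 1, so H_0 ≅ Z.
  H_1: rank ker ∂_1 − rank ∂_2 = (27 − 8) − 17 = 2, and the invariant factors of ∂_2 are all 1, so H_1 ≅ Z^2.
  H_2: rank ker ∂_2 − rank ∂_3 = (18 − 17) − 0 = 1, and there is no ∂_3, so H_2 ≅ Z.

(K is a triangulation of the torus T^2.)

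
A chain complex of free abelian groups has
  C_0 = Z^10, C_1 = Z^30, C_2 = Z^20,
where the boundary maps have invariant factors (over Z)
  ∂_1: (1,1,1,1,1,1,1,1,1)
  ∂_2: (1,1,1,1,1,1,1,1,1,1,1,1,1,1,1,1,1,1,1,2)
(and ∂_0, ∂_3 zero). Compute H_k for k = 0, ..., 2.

H_0: b_0 = 10 − 0 − 9 = 1; torsion from ∂_1 factors > 1: none. So H_0 ≅ Z.
H_1: b_1 = 30 − 9 − 20 = 1; torsion from ∂_2 factors > 1: [2]. So H_1 ≅ Z × Z/2.
H_2: b_2 = 20 − 20 − 0 = 0; torsion from ∂_3 factors > 1: none. So H_2 ≅ 0.

H_0 ≅ Z,  H_1 ≅ Z × Z/2,  H_2 = 0.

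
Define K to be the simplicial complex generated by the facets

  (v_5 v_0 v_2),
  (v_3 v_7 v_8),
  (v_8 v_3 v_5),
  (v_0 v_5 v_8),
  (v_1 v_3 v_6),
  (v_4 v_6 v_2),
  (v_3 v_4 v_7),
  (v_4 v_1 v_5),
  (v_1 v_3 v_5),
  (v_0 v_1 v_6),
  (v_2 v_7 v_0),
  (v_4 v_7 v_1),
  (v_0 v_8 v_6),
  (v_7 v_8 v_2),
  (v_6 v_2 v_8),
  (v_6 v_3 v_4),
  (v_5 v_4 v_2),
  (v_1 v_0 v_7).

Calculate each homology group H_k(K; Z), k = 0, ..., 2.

H_0 = Z,  H_1 = Z ⊕ Z/2,  H_2 = 0.

We work with the vertex ordering v_0 < v_1 < v_2 < v_3 < v_4 < v_5 < v_6 < v_7 < v_8. The simplices of K, each written with vertices in increasing order, are:

  0-simplices (9): [v_0], [v_1], [v_2], [v_3], [v_4], [v_5], [v_6], [v_7], [v_8]
  1-simplices (27): (27 of them)
  2-simplices (18): (18 of them)

so the chain groups are C_0 ≅ Z^9, C_1 ≅ Z^27, C_2 ≅ Z^18.

The boundary map ∂_1: C_1 → C_0 is given by ∂[p,q] = [q] − [p].
The 9×27 boundary matrix has rank 8 and Smith normal form diag(1,1,1,1,1,1,1,1).

Boundary ∂_2: C_2 → C_1 acts by ∂[p,q,r] = [q,r] − [p,r] + [p,q]. For instance
  ∂[v_0,v_2,v_7] = [v_2,v_7] − [v_0,v_7] + [v_0,v_2],
  ∂[v_2,v_4,v_6] = [v_4,v_6] − [v_2,v_6] + [v_2,v_4].
This gives a 27×18 integer matrix of rank 18; reducing to Smith normal form yields diagonal entries (1,1,1,1,1,1,1,1,1,1,1,1,1,1,1,1,1,2).

Reading off H_k = ker ∂_k / im ∂_{k+1}:

  H_0: rank C_0 − rank ∂_1 = 9 − 8 = 1, and the invariant factors of ∂_1 are all 1, so H_0 ≅ Z.
  H_1: rank ker ∂_1 − rank ∂_2 = (27 − 8) − 18 = 1, and ∂_2 has invariant factor 2 > 1, so H_1 ≅ Z ⊕ Z/2.
  H_2: rank ker ∂_2 − rank ∂_3 = (18 − 18) − 0 = 0, and there is no ∂_3, so H_2 ≅ 0.

As a check, the Euler characteristic is 9 − 27 + 18 = 0, which agrees with 1 − 1 + 0 = 0.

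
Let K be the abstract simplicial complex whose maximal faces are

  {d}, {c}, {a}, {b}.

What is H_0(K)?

We work with the vertex ordering a < b < c < d. The simplices of K, each written with vertices in increasing order, are:

  0-simplices (4): a, b, c, d

Hence C_0 ≅ Z^4.

Now H_k = ker ∂_k / im ∂_{k+1}, so:

  H_0: rank C_0 − rank ∂_1 = 4 − 0 = 4, and there is no ∂_1, so H_0 = Z^4.

H_0 ≅ Z^4.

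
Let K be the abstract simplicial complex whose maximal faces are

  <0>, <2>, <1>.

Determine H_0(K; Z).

Order the vertices as 0 < 1 < 2. Listing each simplex with vertices in this order, K has dimension 0 with simplices:

  0-simplices (3): [0], [1], [2]

giving chain groups C_0 ≅ Z^3.

Now H_k = ker ∂_k / im ∂_{k+1}, so:

  H_0: rank C_0 − rank ∂_1 = 3 − 0 = 3, and there is no ∂_1, so H_0 ≅ Z^3.

(K is a triangulation of a set of 3 points.)

H_0 = Z^3.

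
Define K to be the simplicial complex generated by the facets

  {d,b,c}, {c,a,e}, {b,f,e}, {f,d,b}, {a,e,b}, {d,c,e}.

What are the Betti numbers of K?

b_0 = 1, b_1 = 1, b_2 = 0.

Fix the vertex order a < b < c < d < e < f and write every simplex with vertices in increasing order. Then dim K = 2 and the simplices of K are:

  0-simplices (6): a, b, c, d, e, f
  1-simplices (12): ab, ac, ae, bc, bd, be, bf, cd, ce, de, df, ef
  2-simplices (6): abe, ace, bcd, bdf, bef, cde

so the chain groups are C_0 ≅ Z^6, C_1 ≅ Z^12, C_2 ≅ Z^6.

∂_1: C_1 → C_0 sends each edge [p,q] (with p < q) to q − p. For instance
  ∂ac = c − a.
This gives a 6×12 integer matrix of rank 5; reducing to Smith normal form yields diagonal entries (1,1,1,1,1).

The boundary map ∂_2: C_2 → C_1 acts by ∂[p,q,r] = [q,r] − [p,r] + [p,q]. For instance
  ∂bcd = cd − bd + bc,
  ∂bdf = df − bf + bd.
This gives a 12×6 integer matrix of rank 6; reducing to Smith normal form yields diagonal entries (1,1,1,1,1,1).

Reading off H_k = ker ∂_k / im ∂_{k+1}:

  H_0: rank C_0 − rank ∂_1 = 6 − 5 = 1, and the invariant factors of ∂_1 are all 1, so H_0 ≅ Z.
  H_1: rank ker ∂_1 − rank ∂_2 = (12 − 5) − 6 = 1, and the invariant factors of ∂_2 are all 1, so H_1 ≅ Z.
  H_2: rank ker ∂_2 − rank ∂_3 = (6 − 6) − 0 = 0, and there is no ∂_3, so H_2 ≅ 0.

(K is a triangulation of the cylinder S^1 x I.)

Hence the Betti numbers are b_0 = 1, b_1 = 1, b_2 = 0.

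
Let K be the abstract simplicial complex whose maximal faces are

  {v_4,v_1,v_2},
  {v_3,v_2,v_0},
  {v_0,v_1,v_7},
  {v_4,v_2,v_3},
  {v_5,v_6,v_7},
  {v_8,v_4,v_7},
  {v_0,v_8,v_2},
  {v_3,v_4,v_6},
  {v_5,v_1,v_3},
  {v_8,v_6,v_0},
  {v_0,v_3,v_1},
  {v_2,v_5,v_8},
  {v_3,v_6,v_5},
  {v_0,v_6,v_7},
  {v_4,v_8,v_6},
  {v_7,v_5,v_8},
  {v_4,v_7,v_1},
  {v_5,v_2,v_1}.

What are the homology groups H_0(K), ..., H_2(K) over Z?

H_0 ≅ Z,  H_1 ≅ Z × Z/2,  H_2 = 0.

We work with the vertex ordering v_0 < v_1 < v_2 < v_3 < v_4 < v_5 < v_6 < v_7 < v_8. The simplices of K, each written with vertices in increasing order, are:

  0-simplices (9): [v_0], [v_1], [v_2], [v_3], [v_4], [v_5], [v_6], [v_7], [v_8]
  1-simplices (27): (27 of them)
  2-simplices (18): (18 of them)

Hence C_0 ≅ Z^9, C_1 ≅ Z^27, C_2 ≅ Z^18.

Boundary ∂_1: C_1 → C_0 is given by ∂[p,q] = [q] − [p]. For instance
  ∂[v_0,v_8] = [v_8] − [v_0].
As a 9×27 matrix over Z this has rank 8, with invariant factors (1,1,1,1,1,1,1,1).

The boundary map ∂_2: C_2 → C_1 acts by ∂[p,q,r] = [q,r] − [p,r] + [p,q]. For instance
  ∂[v_5,v_6,v_7] = [v_6,v_7] − [v_5,v_7] + [v_5,v_6],
  ∂[v_4,v_6,v_8] = [v_6,v_8] − [v_4,v_8] + [v_4,v_6].
The resulting 27×18 matrix has rank 18, and its Smith normal form has invariant factors (1,1,1,1,1,1,1,1,1,1,1,1,1,1,1,1,1,2).

Reading off H_k = ker ∂_k / im ∂_{k+1}:

  H_0: rank C_0 − rank ∂_1 = 9 − 8 = 1, and the invariant factors of ∂_1 are all 1, so H_0 ≅ Z.
  H_1: rank ker ∂_1 − rank ∂_2 = (27 − 8) − 18 = 1, and ∂_2 has invariant factor 2 > 1, so H_1 ≅ Z × Z/2.
  H_2: rank ker ∂_2 − rank ∂_3 = (18 − 18) − 0 = 0, and there is no ∂_3, so H_2 ≅ 0.

As a check, the Euler characteristic is 9 − 27 + 18 = 0, which agrees with 1 − 1 + 0 = 0.
(K is a triangulation of the Klein bottle.)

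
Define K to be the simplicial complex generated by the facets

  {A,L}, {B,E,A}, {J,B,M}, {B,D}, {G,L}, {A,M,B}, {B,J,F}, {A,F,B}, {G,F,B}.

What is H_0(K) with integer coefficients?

Take the total order A < B < D < E < F < G < J < L < M on the vertex set. Then K (dimension 2) consists of the simplices:

  0-simplices (9): A, B, D, E, F, G, J, L, M
  1-simplices (15): AB, AE, AF, AL, AM, BD, BE, BF, BG, BJ, BM, FG, FJ, GL, JM
  2-simplices (6): ABE, ABF, ABM, BFG, BFJ, BJM

giving chain groups C_0 ≅ Z^9, C_1 ≅ Z^15, C_2 ≅ Z^6.

Boundary ∂_1: C_1 → C_0 maps an edge to its endpoints' difference, ∂[p,q] = q − p. For instance
  ∂AM = M − A.
This gives a 9×15 integer matrix of rank 8; reducing to Smith normal form yields diagonal entries (1,1,1,1,1,1,1,1).

∂_2: C_2 → C_1 sends each 2-simplex [p,q,r] to [q,r] − [p,r] + [p,q]. For instance
  ∂BFJ = FJ − BJ + BF,
  ∂ABM = BM − AM + AB.
The resulting 15×6 matrix has rank 6, and its Smith normal form has invariant factors (1,1,1,1,1,1).

From H_k ≅ ker(∂_k) / im(∂_{k+1}) we obtain:

  H_0: rank C_0 − rank ∂_1 = 9 − 8 = 1, and the invariant factors of ∂_1 are all 1, so H_0 = Z.

H_0 ≅ Z.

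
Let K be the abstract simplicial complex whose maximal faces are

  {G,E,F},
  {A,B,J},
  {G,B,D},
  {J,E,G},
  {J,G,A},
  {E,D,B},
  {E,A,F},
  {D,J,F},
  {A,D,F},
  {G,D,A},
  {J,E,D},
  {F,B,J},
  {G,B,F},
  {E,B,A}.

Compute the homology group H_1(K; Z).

H_1 = Z^2.

We work with the vertex ordering A < B < D < E < F < G < J. The simplices of K, each written with vertices in increasing order, are:

  0-simplices (7): A, B, D, E, F, G, J
  1-simplices (21): AB, AD, AE, AF, AG, AJ, BD, BE, BF, BG, BJ, DE, DF, DG, DJ, EF, EG, EJ, FG, FJ, GJ
  2-simplices (14): ABE, ABJ, ADF, ADG, AEF, AGJ, BDE, BDG, BFG, BFJ, DEJ, DFJ, EFG, EGJ

giving chain groups C_0 ≅ Z^7, C_1 ≅ Z^21, C_2 ≅ Z^14.

Boundary ∂_1: C_1 → C_0 maps an edge to its endpoints' difference, ∂[p,q] = q − p.
As a 7×21 matrix over Z this has rank 6, with invariant factors (1,1,1,1,1,1).

∂_2: C_2 → C_1 acts by ∂[p,q,r] = [q,r] − [p,r] + [p,q]. For instance
  ∂DEJ = EJ − DJ + DE,
  ∂BDE = DE − BE + BD.
This gives a 21×14 integer matrix of rank 13; reducing to Smith normal form yields diagonal entries (1,1,1,1,1,1,1,1,1,1,1,1,1).

Computing H_k = (kernel of ∂_k) / (image of ∂_{k+1}):

  H_1: rank ker ∂_1 − rank ∂_2 = (21 − 6) − 13 = 2, and the invariant factors of ∂_2 are all 1, so H_1 = Z^2.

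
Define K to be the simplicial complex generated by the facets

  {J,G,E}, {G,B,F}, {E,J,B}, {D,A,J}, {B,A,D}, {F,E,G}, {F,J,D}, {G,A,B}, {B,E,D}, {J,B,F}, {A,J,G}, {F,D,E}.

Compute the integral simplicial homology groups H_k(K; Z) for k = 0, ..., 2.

H_0 ≅ Z,  H_1 ≅ Z/2Z,  H_2 = 0.

Order the vertices as A < B < D < E < F < G < J. Listing each simplex with vertices in this order, K has dimension 2 with simplices:

  0-simplices (7): A, B, D, E, F, G, J
  1-simplices (18): AB, AD, AG, AJ, BD, BE, BF, BG, BJ, DE, DF, DJ, EF, EG, EJ, FG, FJ, GJ
  2-simplices (12): ABD, ABG, ADJ, AGJ, BDE, BEJ, BFG, BFJ, DEF, DFJ, EFG, EGJ

so the chain groups are C_0 ≅ Z^7, C_1 ≅ Z^18, C_2 ≅ Z^12.

Boundary ∂_1: C_1 → C_0 sends each edge [p,q] (with p < q) to q − p.
As a 7×18 matrix over Z this has rank 6, with invariant factors (1,1,1,1,1,1).

Boundary ∂_2: C_2 → C_1 sends each 2-simplex [p,q,r] to [q,r] − [p,r] + [p,q]. For instance
  ∂EGJ = GJ − EJ + EG,
  ∂BFJ = FJ − BJ + BF.
This gives a 18×12 integer matrix of rank 12; reducing to Smith normal form yields diagonal entries (1,1,1,1,1,1,1,1,1,1,1,2).

Computing H_k = (kernel of ∂_k) / (image of ∂_{k+1}):

  H_0: rank C_0 − rank ∂_1 = 7 − 6 = 1, and the invariant factors of ∂_1 are all 1, so H_0 ≅ Z.
  H_1: rank ker ∂_1 − rank ∂_2 = (18 − 6) − 12 = 0, and ∂_2 has invariant factor 2 > 1, so H_1 ≅ Z/2Z.
  H_2: rank ker ∂_2 − rank ∂_3 = (12 − 12) − 0 = 0, and there is no ∂_3, so H_2 ≅ 0.

As a check, the Euler characteristic is 7 − 18 + 12 = 1, which agrees with 1 − 0 + 0 = 1.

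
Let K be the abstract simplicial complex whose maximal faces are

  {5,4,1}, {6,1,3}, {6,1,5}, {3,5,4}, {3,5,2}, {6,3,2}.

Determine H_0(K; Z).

H_0 ≅ Z.

We work with the vertex ordering 1 < 2 < 3 < 4 < 5 < 6. The simplices of K, each written with vertices in increasing order, are:

  0-simplices (6): [1], [2], [3], [4], [5], [6]
  1-simplices (12): [1,3], [1,4], [1,5], [1,6], [2,3], [2,5], [2,6], [3,4], [3,5], [3,6], [4,5], [5,6]
  2-simplices (6): [1,3,6], [1,4,5], [1,5,6], [2,3,5], [2,3,6], [3,4,5]

so the chain groups are C_0 ≅ Z^6, C_1 ≅ Z^12, C_2 ≅ Z^6.

∂_1: C_1 → C_0 maps an edge to its endpoints' difference, ∂[p,q] = q − p. For instance
  ∂[3,5] = [5] − [3].
As a 6×12 matrix over Z this has rank 5, with invariant factors (1,1,1,1,1).

∂_2: C_2 → C_1 sends each 2-simplex [p,q,r] to [q,r] − [p,r] + [p,q]. For instance
  ∂[2,3,6] = [3,6] − [2,6] + [2,3],
  ∂[2,3,5] = [3,5] − [2,5] + [2,3].
This gives a 12×6 integer matrix of rank 6; reducing to Smith normal form yields diagonal entries (1,1,1,1,1,1).

Now H_k = ker ∂_k / im ∂_{k+1}, so:

  H_0: rank C_0 − rank ∂_1 = 6 − 5 = 1, and the invariant factors of ∂_1 are all 1, so H_0 = Z.

(K is a triangulation of the cylinder S^1 x I.)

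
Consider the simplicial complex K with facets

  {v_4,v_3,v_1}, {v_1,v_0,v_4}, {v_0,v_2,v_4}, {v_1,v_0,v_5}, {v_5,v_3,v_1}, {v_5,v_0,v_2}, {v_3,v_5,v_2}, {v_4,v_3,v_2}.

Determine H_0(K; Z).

H_0 ≅ Z.

Fix the vertex order v_0 < v_1 < v_2 < v_3 < v_4 < v_5 and write every simplex with vertices in increasing order. Then dim K = 2 and the simplices of K are:

  0-simplices (6): [v_0], [v_1], [v_2], [v_3], [v_4], [v_5]
  1-simplices (12): [v_0,v_1], [v_0,v_2], [v_0,v_4], [v_0,v_5], [v_1,v_3], [v_1,v_4], [v_1,v_5], [v_2,v_3], [v_2,v_4], [v_2,v_5], [v_3,v_4], [v_3,v_5]
  2-simplices (8): [v_0,v_1,v_4], [v_0,v_1,v_5], [v_0,v_2,v_4], [v_0,v_2,v_5], [v_1,v_3,v_4], [v_1,v_3,v_5], [v_2,v_3,v_4], [v_2,v_3,v_5]

so the chain groups are C_0 ≅ Z^6, C_1 ≅ Z^12, C_2 ≅ Z^8.

The boundary map ∂_1: C_1 → C_0 sends each edge [p,q] (with p < q) to q − p. For instance
  ∂[v_2,v_5] = [v_5] − [v_2].
This gives a 6×12 integer matrix of rank 5; reducing to Smith normal form yields diagonal entries (1,1,1,1,1).

The boundary map ∂_2: C_2 → C_1 sends each 2-simplex [p,q,r] to [q,r] − [p,r] + [p,q]. For instance
  ∂[v_0,v_1,v_5] = [v_1,v_5] − [v_0,v_5] + [v_0,v_1],
  ∂[v_2,v_3,v_4] = [v_3,v_4] − [v_2,v_4] + [v_2,v_3].
As a 12×8 matrix over Z this has rank 7, with invariant factors (1,1,1,1,1,1,1).

Computing H_k = (kernel of ∂_k) / (image of ∂_{k+1}):

  H_0: rank C_0 − rank ∂_1 = 6 − 5 = 1, and the invariant factors of ∂_1 are all 1, so H_0 ≅ Z.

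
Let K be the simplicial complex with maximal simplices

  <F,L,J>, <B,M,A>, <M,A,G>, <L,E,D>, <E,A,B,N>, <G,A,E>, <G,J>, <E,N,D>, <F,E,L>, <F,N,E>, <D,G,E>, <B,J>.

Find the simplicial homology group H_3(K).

We work with the vertex ordering A < B < D < E < F < G < J < L < M < N. The simplices of K, each written with vertices in increasing order, are:

  0-simplices (10): A, B, D, E, F, G, J, L, M, N
  1-simplices (23): AB, AE, AG, AM, AN, BE, BJ, BM, BN, DE, DG, DL, DN, EF, EG, EL, EN, FJ, FL, FN, GJ, GM, JL
  2-simplices (13): ABE, ABM, ABN, AEG, AEN, AGM, BEN, DEG, DEL, DEN, EFL, EFN, FJL
  3-simplices (1): ABEN

so the chain groups are C_0 ≅ Z^10, C_1 ≅ Z^23, C_2 ≅ Z^13, C_3 ≅ Z^1.

Boundary ∂_1: C_1 → C_0 maps an edge to its endpoints' difference, ∂[p,q] = q − p.
The resulting 10×23 matrix has rank 9, and its Smith normal form has invariant factors (1,1,1,1,1,1,1,1,1).

∂_2: C_2 → C_1 sends each 2-simplex [p,q,r] to [q,r] − [p,r] + [p,q]. For instance
  ∂AGM = GM − AM + AG,
  ∂DEN = EN − DN + DE.
This gives a 23×13 integer matrix of rank 12; reducing to Smith normal form yields diagonal entries (1,1,1,1,1,1,1,1,1,1,1,1).

Boundary ∂_3: C_3 → C_2 sends each 3-simplex σ to the alternating sum Σ_i (−1)^i (σ with its i-th vertex removed). For instance
  ∂ABEN = BEN − AEN + ABN − ABE.
As a 13×1 matrix over Z this has rank 1, with invariant factors (1).

Computing H_k = (kernel of ∂_k) / (image of ∂_{k+1}):

  H_3: rank ker ∂_3 − rank ∂_4 = (1 − 1) − 0 = 0, and there is no ∂_4, so H_3 = 0.

H_3 = 0.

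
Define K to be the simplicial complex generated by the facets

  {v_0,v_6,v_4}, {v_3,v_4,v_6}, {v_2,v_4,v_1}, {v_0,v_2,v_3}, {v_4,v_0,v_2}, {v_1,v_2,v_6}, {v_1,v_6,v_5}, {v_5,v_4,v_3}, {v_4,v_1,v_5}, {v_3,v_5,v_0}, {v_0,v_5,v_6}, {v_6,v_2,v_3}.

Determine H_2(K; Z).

Take the total order v_0 < v_1 < v_2 < v_3 < v_4 < v_5 < v_6 on the vertex set. Then K (dimension 2) consists of the simplices:

  0-simplices (7): [v_0], [v_1], [v_2], [v_3], [v_4], [v_5], [v_6]
  1-simplices (18): (18 of them)
  2-simplices (12): (12 of them)

so the chain groups are C_0 ≅ Z^7, C_1 ≅ Z^18, C_2 ≅ Z^12.

∂_1: C_1 → C_0 maps an edge to its endpoints' difference, ∂[p,q] = q − p.
This gives a 7×18 integer matrix of rank 6; reducing to Smith normal form yields diagonal entries (1,1,1,1,1,1).

Boundary ∂_2: C_2 → C_1 acts by ∂[p,q,r] = [q,r] − [p,r] + [p,q]. For instance
  ∂[v_3,v_4,v_5] = [v_4,v_5] − [v_3,v_5] + [v_3,v_4],
  ∂[v_2,v_3,v_6] = [v_3,v_6] − [v_2,v_6] + [v_2,v_3].
This gives a 18×12 integer matrix of rank 12; reducing to Smith normal form yields diagonal entries (1,1,1,1,1,1,1,1,1,1,1,2).

Reading off H_k = ker ∂_k / im ∂_{k+1}:

  H_2: rank ker ∂_2 − rank ∂_3 = (12 − 12) − 0 = 0, and there is no ∂_3, so H_2 = 0.

H_2 = 0.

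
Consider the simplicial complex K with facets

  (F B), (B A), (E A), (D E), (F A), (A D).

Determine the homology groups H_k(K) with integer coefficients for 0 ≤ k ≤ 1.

We work with the vertex ordering A < B < D < E < F. The simplices of K, each written with vertices in increasing order, are:

  0-simplices (5): A, B, D, E, F
  1-simplices (6): AB, AD, AE, AF, BF, DE

so the chain groups are C_0 ≅ Z^5, C_1 ≅ Z^6.

Boundary ∂_1: C_1 → C_0 maps an edge to its endpoints' difference, ∂[p,q] = q − p. For instance
  ∂DE = E − D.
The 5×6 boundary matrix has rank 4 and Smith normal form diag(1,1,1,1).

Computing H_k = (kernel of ∂_k) / (image of ∂_{k+1}):

  H_0: rank C_0 − rank ∂_1 = 5 − 4 = 1, and the invariant factors of ∂_1 are all 1, so H_0 ≅ Z.
  H_1: rank ker ∂_1 − rank ∂_2 = (6 − 4) − 0 = 2, and there is no ∂_2, so H_1 ≅ Z^2.

As a check, the Euler characteristic is 5 − 6 = -1, which agrees with 1 − 2 = -1.

H_0 = Z,  H_1 = Z^2.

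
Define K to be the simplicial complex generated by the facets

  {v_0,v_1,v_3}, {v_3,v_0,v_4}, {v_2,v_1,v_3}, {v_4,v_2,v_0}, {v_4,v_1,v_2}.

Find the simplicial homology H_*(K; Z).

Order the vertices as v_0 < v_1 < v_2 < v_3 < v_4. Listing each simplex with vertices in this order, K has dimension 2 with simplices:

  0-simplices (5): [v_0], [v_1], [v_2], [v_3], [v_4]
  1-simplices (10): [v_0,v_1], [v_0,v_2], [v_0,v_3], [v_0,v_4], [v_1,v_2], [v_1,v_3], [v_1,v_4], [v_2,v_3], [v_2,v_4], [v_3,v_4]
  2-simplices (5): [v_0,v_1,v_3], [v_0,v_2,v_4], [v_0,v_3,v_4], [v_1,v_2,v_3], [v_1,v_2,v_4]

Hence C_0 ≅ Z^5, C_1 ≅ Z^10, C_2 ≅ Z^5.

The boundary map ∂_1: C_1 → C_0 is given by ∂[p,q] = [q] − [p]. For instance
  ∂[v_0,v_1] = [v_1] − [v_0].
This gives a 5×10 integer matrix of rank 4; reducing to Smith normal form yields diagonal entries (1,1,1,1).

∂_2: C_2 → C_1 acts by ∂[p,q,r] = [q,r] − [p,r] + [p,q]. For instance
  ∂[v_0,v_3,v_4] = [v_3,v_4] − [v_0,v_4] + [v_0,v_3],
  ∂[v_0,v_1,v_3] = [v_1,v_3] − [v_0,v_3] + [v_0,v_1].
The resulting 10×5 matrix has rank 5, and its Smith normal form has invariant factors (1,1,1,1,1).

Now H_k = ker ∂_k / im ∂_{k+1}, so:

  H_0: rank C_0 − rank ∂_1 = 5 − 4 = 1, and the invariant factors of ∂_1 are all 1, so H_0 = Z.
  H_1: rank ker ∂_1 − rank ∂_2 = (10 − 4) − 5 = 1, and the invariant factors of ∂_2 are all 1, so H_1 = Z.
  H_2: rank ker ∂_2 − rank ∂_3 = (5 − 5) − 0 = 0, and there is no ∂_3, so H_2 = 0.

H_0 = Z,  H_1 = Z,  H_2 = 0.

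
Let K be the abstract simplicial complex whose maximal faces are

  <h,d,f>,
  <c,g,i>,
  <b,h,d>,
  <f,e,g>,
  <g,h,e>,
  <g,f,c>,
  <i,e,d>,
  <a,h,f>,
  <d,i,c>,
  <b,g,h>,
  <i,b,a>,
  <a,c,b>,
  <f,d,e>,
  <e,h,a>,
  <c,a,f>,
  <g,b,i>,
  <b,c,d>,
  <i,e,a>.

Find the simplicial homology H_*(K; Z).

Order the vertices as a < b < c < d < e < f < g < h < i. Listing each simplex with vertices in this order, K has dimension 2 with simplices:

  0-simplices (9): a, b, c, d, e, f, g, h, i
  1-simplices (27): ab, ac, ae, af, ah, ai, bc, bd, bg, bh, bi, cd, cf, cg, ci, de, df, dh, di, ef, eg, eh, ei, fg, fh, gh, gi
  2-simplices (18): abc, abi, acf, aeh, aei, afh, bcd, bdh, bgh, bgi, cdi, cfg, cgi, def, dei, dfh, efg, egh

giving chain groups C_0 ≅ Z^9, C_1 ≅ Z^27, C_2 ≅ Z^18.

Boundary ∂_1: C_1 → C_0 is given by ∂[p,q] = [q] − [p]. For instance
  ∂cd = d − c.
As a 9×27 matrix over Z this has rank 8, with invariant factors (1,1,1,1,1,1,1,1).

The boundary map ∂_2: C_2 → C_1 maps a triangle to the signed sum of its edges. For instance
  ∂def = ef − df + de,
  ∂abi = bi − ai + ab.
As a 27×18 matrix over Z this has rank 18, with invariant factors (1,1,1,1,1,1,1,1,1,1,1,1,1,1,1,1,1,2).

Now H_k = ker ∂_k / im ∂_{k+1}, so:

  H_0: rank C_0 − rank ∂_1 = 9 − 8 = 1, and the invariant factors of ∂_1 are all 1, so H_0 = Z.
  H_1: rank ker ∂_1 − rank ∂_2 = (27 − 8) − 18 = 1, and ∂_2 has invariant factor 2 > 1, so H_1 = Z ⊕ Z_2.
  H_2: rank ker ∂_2 − rank ∂_3 = (18 − 18) − 0 = 0, and there is no ∂_3, so H_2 = 0.

As a check, the Euler characteristic is 9 − 27 + 18 = 0, which agrees with 1 − 1 + 0 = 0.
(K is a triangulation of the Klein bottle.)

H_0 ≅ Z,  H_1 ≅ Z ⊕ Z_2,  H_2 = 0.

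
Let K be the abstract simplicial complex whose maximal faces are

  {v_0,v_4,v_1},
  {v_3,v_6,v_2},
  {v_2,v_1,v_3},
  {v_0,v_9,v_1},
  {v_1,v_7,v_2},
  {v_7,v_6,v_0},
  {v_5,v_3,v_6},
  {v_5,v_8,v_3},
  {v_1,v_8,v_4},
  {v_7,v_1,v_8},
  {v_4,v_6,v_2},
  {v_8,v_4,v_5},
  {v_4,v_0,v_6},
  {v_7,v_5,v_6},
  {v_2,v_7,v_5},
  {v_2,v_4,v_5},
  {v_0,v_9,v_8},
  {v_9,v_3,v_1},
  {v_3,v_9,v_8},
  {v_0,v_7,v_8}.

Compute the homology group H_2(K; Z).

H_2 ≅ 0.

K has 10 vertices, 30 edges, 20 triangles.
rank ∂_2 = 20, rank ∂_3 = 0 ⇒ b_2 = 20 − 20 − 0 = 0. So H_2 = 0.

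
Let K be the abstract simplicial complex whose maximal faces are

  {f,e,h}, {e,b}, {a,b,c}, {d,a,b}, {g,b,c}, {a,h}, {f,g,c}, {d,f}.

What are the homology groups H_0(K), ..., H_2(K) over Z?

Fix the vertex order a < b < c < d < e < f < g < h and write every simplex with vertices in increasing order. Then dim K = 2 and the simplices of K are:

  0-simplices (8): a, b, c, d, e, f, g, h
  1-simplices (15): ab, ac, ad, ah, bc, bd, be, bg, cf, cg, df, ef, eh, fg, fh
  2-simplices (5): abc, abd, bcg, cfg, efh

Hence C_0 ≅ Z^8, C_1 ≅ Z^15, C_2 ≅ Z^5.

Boundary ∂_1: C_1 → C_0 maps an edge to its endpoints' difference, ∂[p,q] = q − p.
The 8×15 boundary matrix has rank 7 and Smith normal form diag(1,1,1,1,1,1,1).

∂_2: C_2 → C_1 maps a triangle to the signed sum of its edges. For instance
  ∂abd = bd − ad + ab,
  ∂cfg = fg − cg + cf.
The resulting 15×5 matrix has rank 5, and its Smith normal form has invariant factors (1,1,1,1,1).

Computing H_k = (kernel of ∂_k) / (image of ∂_{k+1}):

  H_0: rank C_0 − rank ∂_1 = 8 − 7 = 1, and the invariant factors of ∂_1 are all 1, so H_0 = Z.
  H_1: rank ker ∂_1 − rank ∂_2 = (15 − 7) − 5 = 3, and the invariant factors of ∂_2 are all 1, so H_1 = Z^3.
  H_2: rank ker ∂_2 − rank ∂_3 = (5 − 5) − 0 = 0, and there is no ∂_3, so H_2 = 0.

As a check, the Euler characteristic is 8 − 15 + 5 = -2, which agrees with 1 − 3 + 0 = -2.

H_0 = Z,  H_1 = Z^3,  H_2 = 0.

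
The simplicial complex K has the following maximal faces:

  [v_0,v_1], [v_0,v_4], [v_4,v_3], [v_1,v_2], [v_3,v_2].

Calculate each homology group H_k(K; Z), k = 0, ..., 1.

K has 5 vertices, 5 edges.
rank ∂_0 = 0, rank ∂_1 = 4 ⇒ b_0 = 5 − 0 − 4 = 1; all invariant factors of ∂_1 are 1 so no torsion. So H_0 ≅ Z.
rank ∂_1 = 4, rank ∂_2 = 0 ⇒ b_1 = 5 − 4 − 0 = 1. So H_1 ≅ Z.

H_0 = Z,  H_1 = Z.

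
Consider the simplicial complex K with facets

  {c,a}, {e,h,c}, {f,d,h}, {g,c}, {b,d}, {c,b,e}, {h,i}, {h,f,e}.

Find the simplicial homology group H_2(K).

Take the total order a < b < c < d < e < f < g < h < i on the vertex set. Then K (dimension 2) consists of the simplices:

  0-simplices (9): a, b, c, d, e, f, g, h, i
  1-simplices (13): ac, bc, bd, be, ce, cg, ch, df, dh, ef, eh, fh, hi
  2-simplices (4): bce, ceh, dfh, efh

so the chain groups are C_0 ≅ Z^9, C_1 ≅ Z^13, C_2 ≅ Z^4.

The boundary map ∂_1: C_1 → C_0 sends each edge [p,q] (with p < q) to q − p. For instance
  ∂bc = c − b.
The resulting 9×13 matrix has rank 8, and its Smith normal form has invariant factors (1,1,1,1,1,1,1,1).

Boundary ∂_2: C_2 → C_1 sends each 2-simplex [p,q,r] to [q,r] − [p,r] + [p,q]. For instance
  ∂efh = fh − eh + ef,
  ∂dfh = fh − dh + df.
The 13×4 boundary matrix has rank 4 and Smith normal form diag(1,1,1,1).

Now H_k = ker ∂_k / im ∂_{k+1}, so:

  H_2: rank ker ∂_2 − rank ∂_3 = (4 − 4) − 0 = 0, and there is no ∂_3, so H_2 ≅ 0.

H_2 ≅ 0.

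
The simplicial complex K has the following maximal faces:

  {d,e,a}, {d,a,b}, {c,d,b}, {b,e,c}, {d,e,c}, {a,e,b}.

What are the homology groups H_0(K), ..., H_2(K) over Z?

Take the total order a < b < c < d < e on the vertex set. Then K (dimension 2) consists of the simplices:

  0-simplices (5): a, b, c, d, e
  1-simplices (9): ab, ad, ae, bc, bd, be, cd, ce, de
  2-simplices (6): abd, abe, ade, bcd, bce, cde

Hence C_0 ≅ Z^5, C_1 ≅ Z^9, C_2 ≅ Z^6.

The boundary map ∂_1: C_1 → C_0 sends each edge [p,q] (with p < q) to q − p. For instance
  ∂cd = d − c.
As a 5×9 matrix over Z this has rank 4, with invariant factors (1,1,1,1).

Boundary ∂_2: C_2 → C_1 sends each 2-simplex [p,q,r] to [q,r] − [p,r] + [p,q]. For instance
  ∂cde = de − ce + cd,
  ∂bcd = cd − bd + bc.
As a 9×6 matrix over Z this has rank 5, with invariant factors (1,1,1,1,1).

From H_k ≅ ker(∂_k) / im(∂_{k+1}) we obtain:

  H_0: rank C_0 − rank ∂_1 = 5 − 4 = 1, and the invariant factors of ∂_1 are all 1, so H_0 = Z.
  H_1: rank ker ∂_1 − rank ∂_2 = (9 − 4) − 5 = 0, and the invariant factors of ∂_2 are all 1, so H_1 = 0.
  H_2: rank ker ∂_2 − rank ∂_3 = (6 − 5) − 0 = 1, and there is no ∂_3, so H_2 = Z.

H_0 ≅ Z,  H_1 = 0,  H_2 ≅ Z.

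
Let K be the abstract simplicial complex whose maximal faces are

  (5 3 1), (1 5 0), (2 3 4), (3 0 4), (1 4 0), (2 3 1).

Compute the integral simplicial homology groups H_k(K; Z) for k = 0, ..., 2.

H_0 = Z,  H_1 = Z,  H_2 = 0.

Fix the vertex order 0 < 1 < 2 < 3 < 4 < 5 and write every simplex with vertices in increasing order. Then dim K = 2 and the simplices of K are:

  0-simplices (6): [0], [1], [2], [3], [4], [5]
  1-simplices (12): [0,1], [0,3], [0,4], [0,5], [1,2], [1,3], [1,4], [1,5], [2,3], [2,4], [3,4], [3,5]
  2-simplices (6): [0,1,4], [0,1,5], [0,3,4], [1,2,3], [1,3,5], [2,3,4]

so the chain groups are C_0 ≅ Z^6, C_1 ≅ Z^12, C_2 ≅ Z^6.

∂_1: C_1 → C_0 maps an edge to its endpoints' difference, ∂[p,q] = q − p. For instance
  ∂[3,4] = [4] − [3].
This gives a 6×12 integer matrix of rank 5; reducing to Smith normal form yields diagonal entries (1,1,1,1,1).

∂_2: C_2 → C_1 maps a triangle to the signed sum of its edges. For instance
  ∂[1,2,3] = [2,3] − [1,3] + [1,2],
  ∂[2,3,4] = [3,4] − [2,4] + [2,3].
This gives a 12×6 integer matrix of rank 6; reducing to Smith normal form yields diagonal entries (1,1,1,1,1,1).

Now H_k = ker ∂_k / im ∂_{k+1}, so:

  H_0: rank C_0 − rank ∂_1 = 6 − 5 = 1, and the invariant factors of ∂_1 are all 1, so H_0 = Z.
  H_1: rank ker ∂_1 − rank ∂_2 = (12 − 5) − 6 = 1, and the invariant factors of ∂_2 are all 1, so H_1 = Z.
  H_2: rank ker ∂_2 − rank ∂_3 = (6 − 6) − 0 = 0, and there is no ∂_3, so H_2 = 0.

As a check, the Euler characteristic is 6 − 12 + 6 = 0, which agrees with 1 − 1 + 0 = 0.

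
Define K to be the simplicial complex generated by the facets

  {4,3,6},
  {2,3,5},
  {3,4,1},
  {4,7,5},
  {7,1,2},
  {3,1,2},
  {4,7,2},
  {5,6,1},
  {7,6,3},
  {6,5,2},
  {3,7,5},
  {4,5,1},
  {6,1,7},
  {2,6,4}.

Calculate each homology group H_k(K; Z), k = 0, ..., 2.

H_0 ≅ Z,  H_1 ≅ Z^2,  H_2 ≅ Z.

K has 7 vertices, 21 edges, 14 triangles.
rank ∂_0 = 0, rank ∂_1 = 6 ⇒ b_0 = 7 − 0 − 6 = 1; all invariant factors of ∂_1 are 1 so no torsion. So H_0 ≅ Z.
rank ∂_1 = 6, rank ∂_2 = 13 ⇒ b_1 = 21 − 6 − 13 = 2; all invariant factors of ∂_2 are 1 so no torsion. So H_1 ≅ Z^2.
rank ∂_2 = 13, rank ∂_3 = 0 ⇒ b_2 = 14 − 13 − 0 = 1. So H_2 ≅ Z.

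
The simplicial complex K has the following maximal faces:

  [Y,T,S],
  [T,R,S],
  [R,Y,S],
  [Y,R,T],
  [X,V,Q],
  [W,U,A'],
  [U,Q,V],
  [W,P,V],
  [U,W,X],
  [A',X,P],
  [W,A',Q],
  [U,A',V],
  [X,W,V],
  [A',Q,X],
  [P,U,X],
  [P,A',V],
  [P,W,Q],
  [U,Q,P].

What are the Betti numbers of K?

We work with the vertex ordering P < Q < R < S < T < U < V < W < X < Y < A'. The simplices of K, each written with vertices in increasing order, are:

  0-simplices (11): [P], [Q], [R], [S], [T], [U], [V], [W], [X], [Y], [A']
  1-simplices (27): (27 of them)
  2-simplices (18): (18 of them)

giving chain groups C_0 ≅ Z^11, C_1 ≅ Z^27, C_2 ≅ Z^18.

∂_1: C_1 → C_0 is given by ∂[p,q] = [q] − [p].
This gives a 11×27 integer matrix of rank 9; reducing to Smith normal form yields diagonal entries (1,1,1,1,1,1,1,1,1).

∂_2: C_2 → C_1 acts by ∂[p,q,r] = [q,r] − [p,r] + [p,q]. For instance
  ∂[R,T,Y] = [T,Y] − [R,Y] + [R,T],
  ∂[U,V,A'] = [V,A'] − [U,A'] + [U,V].
This gives a 27×18 integer matrix of rank 16; reducing to Smith normal form yields diagonal entries (1,1,1,1,1,1,1,1,1,1,1,1,1,1,1,1).

Reading off H_k = ker ∂_k / im ∂_{k+1}:

  H_0: rank C_0 − rank ∂_1 = 11 − 9 = 2, and the invariant factors of ∂_1 are all 1, so H_0 ≅ Z^2.
  H_1: rank ker ∂_1 − rank ∂_2 = (27 − 9) − 16 = 2, and the invariant factors of ∂_2 are all 1, so H_1 ≅ Z^2.
  H_2: rank ker ∂_2 − rank ∂_3 = (18 − 16) − 0 = 2, and there is no ∂_3, so H_2 ≅ Z^2.

As a check, the Euler characteristic is 11 − 27 + 18 = 2, which agrees with 2 − 2 + 2 = 2.
(K is a triangulation of the disjoint union of the 2-sphere S^2 and the torus T^2.)

Hence the Betti numbers are b_0 = 2, b_1 = 2, b_2 = 2.

b_0 = 2, b_1 = 2, b_2 = 2.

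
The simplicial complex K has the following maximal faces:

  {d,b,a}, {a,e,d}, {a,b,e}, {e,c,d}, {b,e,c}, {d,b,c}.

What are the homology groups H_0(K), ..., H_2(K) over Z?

H_0 = Z,  H_1 = 0,  H_2 = Z.

Order the vertices as a < b < c < d < e. Listing each simplex with vertices in this order, K has dimension 2 with simplices:

  0-simplices (5): a, b, c, d, e
  1-simplices (9): ab, ad, ae, bc, bd, be, cd, ce, de
  2-simplices (6): abd, abe, ade, bcd, bce, cde

so the chain groups are C_0 ≅ Z^5, C_1 ≅ Z^9, C_2 ≅ Z^6.

∂_1: C_1 → C_0 is given by ∂[p,q] = [q] − [p]. For instance
  ∂bc = c − b.
The resulting 5×9 matrix has rank 4, and its Smith normal form has invariant factors (1,1,1,1).

The boundary map ∂_2: C_2 → C_1 sends each 2-simplex [p,q,r] to [q,r] − [p,r] + [p,q]. For instance
  ∂ade = de − ae + ad,
  ∂bcd = cd − bd + bc.
As a 9×6 matrix over Z this has rank 5, with invariant factors (1,1,1,1,1).

Computing H_k = (kernel of ∂_k) / (image of ∂_{k+1}):

  H_0: rank C_0 − rank ∂_1 = 5 − 4 = 1, and the invariant factors of ∂_1 are all 1, so H_0 ≅ Z.
  H_1: rank ker ∂_1 − rank ∂_2 = (9 − 4) − 5 = 0, and the invariant factors of ∂_2 are all 1, so H_1 ≅ 0.
  H_2: rank ker ∂_2 − rank ∂_3 = (6 − 5) − 0 = 1, and there is no ∂_3, so H_2 ≅ Z.

As a check, the Euler characteristic is 5 − 9 + 6 = 2, which agrees with 1 − 0 + 1 = 2.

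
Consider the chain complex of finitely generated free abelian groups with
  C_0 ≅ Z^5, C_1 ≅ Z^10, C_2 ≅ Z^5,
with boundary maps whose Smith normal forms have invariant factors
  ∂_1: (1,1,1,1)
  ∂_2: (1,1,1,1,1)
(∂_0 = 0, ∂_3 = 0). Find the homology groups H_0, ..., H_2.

H_0 = Z,  H_1 = Z,  H_2 = 0.

H_0: b_0 = 5 − 0 − 4 = 1; torsion from ∂_1 factors > 1: none. So H_0 = Z.
H_1: b_1 = 10 − 4 − 5 = 1; torsion from ∂_2 factors > 1: none. So H_1 = Z.
H_2: b_2 = 5 − 5 − 0 = 0; torsion from ∂_3 factors > 1: none. So H_2 = 0.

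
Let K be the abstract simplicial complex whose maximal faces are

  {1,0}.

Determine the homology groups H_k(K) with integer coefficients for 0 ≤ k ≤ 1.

H_0 ≅ Z,  H_1 = 0.

We work with the vertex ordering 0 < 1. The simplices of K, each written with vertices in increasing order, are:

  0-simplices (2): [0], [1]
  1-simplices (1): [0,1]

so the chain groups are C_0 ≅ Z^2, C_1 ≅ Z^1.

Boundary ∂_1: C_1 → C_0 sends each edge [p,q] (with p < q) to q − p. For instance
  ∂[0,1] = [1] − [0].
This gives a 2×1 integer matrix of rank 1; reducing to Smith normal form yields diagonal entries (1).

Now H_k = ker ∂_k / im ∂_{k+1}, so:

  H_0: rank C_0 − rank ∂_1 = 2 − 1 = 1, and the invariant factors of ∂_1 are all 1, so H_0 = Z.
  H_1: rank ker ∂_1 − rank ∂_2 = (1 − 1) − 0 = 0, and there is no ∂_2, so H_1 = 0.

As a check, the Euler characteristic is 2 − 1 = 1, which agrees with 1 − 0 = 1.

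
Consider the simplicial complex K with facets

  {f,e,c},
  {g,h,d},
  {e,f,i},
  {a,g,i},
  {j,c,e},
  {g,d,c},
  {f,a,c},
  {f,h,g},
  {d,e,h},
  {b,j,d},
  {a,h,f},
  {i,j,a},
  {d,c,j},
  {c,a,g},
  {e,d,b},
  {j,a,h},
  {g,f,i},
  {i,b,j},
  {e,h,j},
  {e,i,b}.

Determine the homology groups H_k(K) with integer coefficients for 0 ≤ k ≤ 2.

Fix the vertex order a < b < c < d < e < f < g < h < i < j and write every simplex with vertices in increasing order. Then dim K = 2 and the simplices of K are:

  0-simplices (10): a, b, c, d, e, f, g, h, i, j
  1-simplices (30): ac, af, ag, ah, ai, aj, bd, be, bi, bj, cd, ce, cf, cg, cj, de, dg, dh, dj, ef, eh, ei, ej, fg, fh, fi, gh, gi, hj, ij
  2-simplices (20): acf, acg, afh, agi, ahj, aij, bde, bdj, bei, bij, cdg, cdj, cef, cej, deh, dgh, efi, ehj, fgh, fgi

Hence C_0 ≅ Z^10, C_1 ≅ Z^30, C_2 ≅ Z^20.

Boundary ∂_1: C_1 → C_0 maps an edge to its endpoints' difference, ∂[p,q] = q − p. For instance
  ∂dj = j − d.
As a 10×30 matrix over Z this has rank 9, with invariant factors (1,1,1,1,1,1,1,1,1).

∂_2: C_2 → C_1 sends each 2-simplex [p,q,r] to [q,r] − [p,r] + [p,q]. For instance
  ∂cej = ej − cj + ce,
  ∂agi = gi − ai + ag.
The 30×20 boundary matrix has rank 20 and Smith normal form diag(1,1,1,1,1,1,1,1,1,1,1,1,1,1,1,1,1,1,1,2).

Computing H_k = (kernel of ∂_k) / (image of ∂_{k+1}):

  H_0: rank C_0 − rank ∂_1 = 10 − 9 = 1, and the invariant factors of ∂_1 are all 1, so H_0 ≅ Z.
  H_1: rank ker ∂_1 − rank ∂_2 = (30 − 9) − 20 = 1, and ∂_2 has invariant factor 2 > 1, so H_1 ≅ Z ⊕ Z/2Z.
  H_2: rank ker ∂_2 − rank ∂_3 = (20 − 20) − 0 = 0, and there is no ∂_3, so H_2 ≅ 0.

As a check, the Euler characteristic is 10 − 30 + 20 = 0, which agrees with 1 − 1 + 0 = 0.
(K is a triangulation of the Klein bottle.)

H_0 ≅ Z,  H_1 ≅ Z ⊕ Z/2Z,  H_2 = 0.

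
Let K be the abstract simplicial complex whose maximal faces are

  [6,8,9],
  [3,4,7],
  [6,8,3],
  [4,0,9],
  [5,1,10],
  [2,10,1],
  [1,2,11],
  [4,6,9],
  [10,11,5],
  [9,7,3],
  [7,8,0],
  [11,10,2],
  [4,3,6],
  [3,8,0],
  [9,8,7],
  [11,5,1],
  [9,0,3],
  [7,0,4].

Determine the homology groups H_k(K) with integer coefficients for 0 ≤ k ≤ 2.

We work with the vertex ordering 0 < 1 < 2 < 3 < 4 < 5 < 6 < 7 < 8 < 9 < 10 < 11. The simplices of K, each written with vertices in increasing order, are:

  0-simplices (12): [0], [1], [2], [3], [4], [5], [6], [7], [8], [9], [10], [11]
  1-simplices (27): (27 of them)
  2-simplices (18): (18 of them)

giving chain groups C_0 ≅ Z^12, C_1 ≅ Z^27, C_2 ≅ Z^18.

Boundary ∂_1: C_1 → C_0 maps an edge to its endpoints' difference, ∂[p,q] = q − p. For instance
  ∂[4,9] = [9] − [4].
The 12×27 boundary matrix has rank 10 and Smith normal form diag(1,1,1,1,1,1,1,1,1,1).

∂_2: C_2 → C_1 sends each 2-simplex [p,q,r] to [q,r] − [p,r] + [p,q]. For instance
  ∂[7,8,9] = [8,9] − [7,9] + [7,8],
  ∂[0,3,9] = [3,9] − [0,9] + [0,3].
The resulting 27×18 matrix has rank 17, and its Smith normal form has invariant factors (1,1,1,1,1,1,1,1,1,1,1,1,1,1,1,1,2).

Reading off H_k = ker ∂_k / im ∂_{k+1}:

  H_0: rank C_0 − rank ∂_1 = 12 − 10 = 2, and the invariant factors of ∂_1 are all 1, so H_0 ≅ Z^2.
  H_1: rank ker ∂_1 − rank ∂_2 = (27 − 10) − 17 = 0, and ∂_2 has invariant factor 2 > 1, so H_1 ≅ Z/2.
  H_2: rank ker ∂_2 − rank ∂_3 = (18 − 17) − 0 = 1, and there is no ∂_3, so H_2 ≅ Z.

H_0 = Z^2,  H_1 = Z/2,  H_2 = Z.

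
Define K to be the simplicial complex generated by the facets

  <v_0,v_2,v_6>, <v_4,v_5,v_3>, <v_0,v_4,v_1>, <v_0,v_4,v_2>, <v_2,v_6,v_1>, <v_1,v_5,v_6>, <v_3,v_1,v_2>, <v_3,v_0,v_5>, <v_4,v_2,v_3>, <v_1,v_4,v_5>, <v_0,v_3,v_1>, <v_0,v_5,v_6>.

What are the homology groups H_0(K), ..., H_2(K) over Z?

Fix the vertex order v_0 < v_1 < v_2 < v_3 < v_4 < v_5 < v_6 and write every simplex with vertices in increasing order. Then dim K = 2 and the simplices of K are:

  0-simplices (7): [v_0], [v_1], [v_2], [v_3], [v_4], [v_5], [v_6]
  1-simplices (18): (18 of them)
  2-simplices (12): (12 of them)

giving chain groups C_0 ≅ Z^7, C_1 ≅ Z^18, C_2 ≅ Z^12.

The boundary map ∂_1: C_1 → C_0 maps an edge to its endpoints' difference, ∂[p,q] = q − p. For instance
  ∂[v_0,v_5] = [v_5] − [v_0].
The resulting 7×18 matrix has rank 6, and its Smith normal form has invariant factors (1,1,1,1,1,1).

The boundary map ∂_2: C_2 → C_1 sends each 2-simplex [p,q,r] to [q,r] − [p,r] + [p,q]. For instance
  ∂[v_0,v_1,v_4] = [v_1,v_4] − [v_0,v_4] + [v_0,v_1],
  ∂[v_3,v_4,v_5] = [v_4,v_5] − [v_3,v_5] + [v_3,v_4].
As a 18×12 matrix over Z this has rank 12, with invariant factors (1,1,1,1,1,1,1,1,1,1,1,2).

Computing H_k = (kernel of ∂_k) / (image of ∂_{k+1}):

  H_0: rank C_0 − rank ∂_1 = 7 − 6 = 1, and the invariant factors of ∂_1 are all 1, so H_0 ≅ Z.
  H_1: rank ker ∂_1 − rank ∂_2 = (18 − 6) − 12 = 0, and ∂_2 has invariant factor 2 > 1, so H_1 ≅ Z/2.
  H_2: rank ker ∂_2 − rank ∂_3 = (12 − 12) − 0 = 0, and there is no ∂_3, so H_2 ≅ 0.

As a check, the Euler characteristic is 7 − 18 + 12 = 1, which agrees with 1 − 0 + 0 = 1.
(K is a triangulation of the real projective plane RP^2.)

H_0 = Z,  H_1 = Z/2,  H_2 = 0.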